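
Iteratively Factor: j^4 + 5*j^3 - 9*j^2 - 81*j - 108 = (j + 3)*(j^3 + 2*j^2 - 15*j - 36) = (j - 4)*(j + 3)*(j^2 + 6*j + 9) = (j - 4)*(j + 3)^2*(j + 3)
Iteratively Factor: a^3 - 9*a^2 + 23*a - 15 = (a - 1)*(a^2 - 8*a + 15) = (a - 3)*(a - 1)*(a - 5)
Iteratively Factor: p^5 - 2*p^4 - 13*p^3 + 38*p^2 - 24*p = (p - 1)*(p^4 - p^3 - 14*p^2 + 24*p) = p*(p - 1)*(p^3 - p^2 - 14*p + 24) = p*(p - 3)*(p - 1)*(p^2 + 2*p - 8) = p*(p - 3)*(p - 1)*(p + 4)*(p - 2)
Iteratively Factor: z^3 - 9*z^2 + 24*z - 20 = (z - 5)*(z^2 - 4*z + 4) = (z - 5)*(z - 2)*(z - 2)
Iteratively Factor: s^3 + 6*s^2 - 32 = (s - 2)*(s^2 + 8*s + 16) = (s - 2)*(s + 4)*(s + 4)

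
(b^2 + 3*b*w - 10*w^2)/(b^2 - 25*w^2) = (-b + 2*w)/(-b + 5*w)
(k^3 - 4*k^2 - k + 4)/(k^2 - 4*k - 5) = (k^2 - 5*k + 4)/(k - 5)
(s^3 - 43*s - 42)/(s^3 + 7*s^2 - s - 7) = (s^2 - s - 42)/(s^2 + 6*s - 7)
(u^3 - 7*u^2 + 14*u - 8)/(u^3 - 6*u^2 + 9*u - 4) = (u - 2)/(u - 1)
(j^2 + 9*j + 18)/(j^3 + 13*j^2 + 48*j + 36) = (j + 3)/(j^2 + 7*j + 6)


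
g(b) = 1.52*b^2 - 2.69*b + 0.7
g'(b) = 3.04*b - 2.69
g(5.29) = 29.01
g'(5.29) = 13.39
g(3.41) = 9.20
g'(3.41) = 7.68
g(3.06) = 6.70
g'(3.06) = 6.61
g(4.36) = 17.87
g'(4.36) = 10.56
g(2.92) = 5.81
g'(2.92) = 6.19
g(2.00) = 1.40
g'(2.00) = 3.39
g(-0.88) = 4.24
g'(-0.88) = -5.37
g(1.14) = -0.39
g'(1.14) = 0.78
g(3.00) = 6.31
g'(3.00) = 6.43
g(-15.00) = 383.05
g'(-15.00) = -48.29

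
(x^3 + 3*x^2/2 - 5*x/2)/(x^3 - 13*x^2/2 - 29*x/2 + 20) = x/(x - 8)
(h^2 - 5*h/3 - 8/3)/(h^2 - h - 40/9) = 3*(h + 1)/(3*h + 5)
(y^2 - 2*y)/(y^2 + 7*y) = (y - 2)/(y + 7)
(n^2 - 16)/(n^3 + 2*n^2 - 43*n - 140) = (n - 4)/(n^2 - 2*n - 35)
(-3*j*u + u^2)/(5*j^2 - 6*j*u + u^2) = u*(-3*j + u)/(5*j^2 - 6*j*u + u^2)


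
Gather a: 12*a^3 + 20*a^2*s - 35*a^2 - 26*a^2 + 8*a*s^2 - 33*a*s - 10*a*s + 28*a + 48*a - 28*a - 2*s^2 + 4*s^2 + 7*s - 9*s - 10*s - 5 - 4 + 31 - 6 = 12*a^3 + a^2*(20*s - 61) + a*(8*s^2 - 43*s + 48) + 2*s^2 - 12*s + 16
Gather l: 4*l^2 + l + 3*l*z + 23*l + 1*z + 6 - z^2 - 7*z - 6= 4*l^2 + l*(3*z + 24) - z^2 - 6*z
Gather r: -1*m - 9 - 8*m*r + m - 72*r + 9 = r*(-8*m - 72)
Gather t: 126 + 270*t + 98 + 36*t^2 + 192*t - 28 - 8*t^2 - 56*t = 28*t^2 + 406*t + 196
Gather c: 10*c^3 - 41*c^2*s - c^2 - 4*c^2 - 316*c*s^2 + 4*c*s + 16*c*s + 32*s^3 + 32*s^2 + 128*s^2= 10*c^3 + c^2*(-41*s - 5) + c*(-316*s^2 + 20*s) + 32*s^3 + 160*s^2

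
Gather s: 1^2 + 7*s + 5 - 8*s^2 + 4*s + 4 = -8*s^2 + 11*s + 10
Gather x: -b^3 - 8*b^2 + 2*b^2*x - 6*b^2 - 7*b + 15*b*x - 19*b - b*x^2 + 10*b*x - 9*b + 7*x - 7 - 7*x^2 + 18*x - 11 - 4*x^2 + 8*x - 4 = -b^3 - 14*b^2 - 35*b + x^2*(-b - 11) + x*(2*b^2 + 25*b + 33) - 22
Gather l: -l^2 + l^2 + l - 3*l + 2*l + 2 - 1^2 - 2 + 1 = 0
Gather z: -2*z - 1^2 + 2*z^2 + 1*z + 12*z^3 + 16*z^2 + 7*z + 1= 12*z^3 + 18*z^2 + 6*z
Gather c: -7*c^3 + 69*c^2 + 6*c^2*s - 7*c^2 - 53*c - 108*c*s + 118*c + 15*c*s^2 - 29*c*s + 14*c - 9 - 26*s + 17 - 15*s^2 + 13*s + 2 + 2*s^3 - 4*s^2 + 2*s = -7*c^3 + c^2*(6*s + 62) + c*(15*s^2 - 137*s + 79) + 2*s^3 - 19*s^2 - 11*s + 10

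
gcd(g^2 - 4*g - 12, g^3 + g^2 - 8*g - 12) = g + 2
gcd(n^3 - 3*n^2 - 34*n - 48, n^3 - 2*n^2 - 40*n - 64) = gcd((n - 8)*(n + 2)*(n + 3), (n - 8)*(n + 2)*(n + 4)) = n^2 - 6*n - 16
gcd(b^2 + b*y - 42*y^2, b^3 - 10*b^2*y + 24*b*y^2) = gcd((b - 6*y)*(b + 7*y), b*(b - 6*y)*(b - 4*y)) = -b + 6*y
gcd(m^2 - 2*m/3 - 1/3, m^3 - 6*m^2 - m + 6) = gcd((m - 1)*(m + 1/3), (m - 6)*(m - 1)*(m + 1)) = m - 1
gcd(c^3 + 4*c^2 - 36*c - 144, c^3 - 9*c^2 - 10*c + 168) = c^2 - 2*c - 24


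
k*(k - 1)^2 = k^3 - 2*k^2 + k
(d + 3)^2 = d^2 + 6*d + 9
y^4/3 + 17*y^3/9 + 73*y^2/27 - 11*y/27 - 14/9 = (y/3 + 1)*(y - 2/3)*(y + 1)*(y + 7/3)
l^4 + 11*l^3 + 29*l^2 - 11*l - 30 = (l - 1)*(l + 1)*(l + 5)*(l + 6)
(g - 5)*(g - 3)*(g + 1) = g^3 - 7*g^2 + 7*g + 15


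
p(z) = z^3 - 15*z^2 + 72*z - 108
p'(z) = 3*z^2 - 30*z + 72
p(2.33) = -9.02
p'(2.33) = 18.39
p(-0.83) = -178.67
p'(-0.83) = 98.97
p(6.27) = 0.24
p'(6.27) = 1.84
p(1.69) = -24.33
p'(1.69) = 29.87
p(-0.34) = -134.25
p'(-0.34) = 82.55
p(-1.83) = -296.12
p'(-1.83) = 136.95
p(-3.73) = -637.15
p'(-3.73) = 225.64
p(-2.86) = -460.01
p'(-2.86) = 182.34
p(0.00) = -108.00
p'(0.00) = 72.00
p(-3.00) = -486.00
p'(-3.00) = 189.00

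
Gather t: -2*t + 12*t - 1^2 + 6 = 10*t + 5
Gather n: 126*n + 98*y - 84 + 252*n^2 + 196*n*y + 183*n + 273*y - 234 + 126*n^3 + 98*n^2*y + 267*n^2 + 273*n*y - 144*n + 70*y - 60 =126*n^3 + n^2*(98*y + 519) + n*(469*y + 165) + 441*y - 378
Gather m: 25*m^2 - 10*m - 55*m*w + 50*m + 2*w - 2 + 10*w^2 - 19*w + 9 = 25*m^2 + m*(40 - 55*w) + 10*w^2 - 17*w + 7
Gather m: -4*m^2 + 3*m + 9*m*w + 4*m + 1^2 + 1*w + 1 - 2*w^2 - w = -4*m^2 + m*(9*w + 7) - 2*w^2 + 2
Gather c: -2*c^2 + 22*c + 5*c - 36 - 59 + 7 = -2*c^2 + 27*c - 88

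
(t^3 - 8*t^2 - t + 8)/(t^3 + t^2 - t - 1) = (t - 8)/(t + 1)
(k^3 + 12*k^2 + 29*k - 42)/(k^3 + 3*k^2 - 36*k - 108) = (k^2 + 6*k - 7)/(k^2 - 3*k - 18)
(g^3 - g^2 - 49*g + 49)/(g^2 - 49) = g - 1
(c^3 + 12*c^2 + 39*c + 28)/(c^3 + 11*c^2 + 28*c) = (c + 1)/c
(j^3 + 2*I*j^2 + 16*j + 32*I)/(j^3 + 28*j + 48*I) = (j - 4*I)/(j - 6*I)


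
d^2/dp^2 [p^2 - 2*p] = 2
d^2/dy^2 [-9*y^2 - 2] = -18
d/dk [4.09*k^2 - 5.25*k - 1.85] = 8.18*k - 5.25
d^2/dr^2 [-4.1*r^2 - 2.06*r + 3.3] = -8.20000000000000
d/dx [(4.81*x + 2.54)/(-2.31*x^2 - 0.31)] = (11.1111*x^2 + 11.7348*x - 1.4911)/(5.3361*x^4 + 1.4322*x^2 + 0.0961)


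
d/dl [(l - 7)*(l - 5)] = 2*l - 12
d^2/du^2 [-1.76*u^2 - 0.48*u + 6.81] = -3.52000000000000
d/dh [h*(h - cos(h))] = h*(sin(h) + 1) + h - cos(h)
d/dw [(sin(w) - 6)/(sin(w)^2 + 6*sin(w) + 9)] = (15 - sin(w))*cos(w)/(sin(w) + 3)^3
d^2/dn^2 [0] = 0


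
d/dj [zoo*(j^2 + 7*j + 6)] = zoo*(j + 1)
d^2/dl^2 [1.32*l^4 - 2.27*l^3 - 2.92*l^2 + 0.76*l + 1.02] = 15.84*l^2 - 13.62*l - 5.84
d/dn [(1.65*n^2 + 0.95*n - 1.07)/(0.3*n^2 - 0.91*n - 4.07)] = (-1.7865*n^2 - 12.789*n - 4.8402)/(0.09*n^4 - 0.546*n^3 - 1.6139*n^2 + 7.4074*n + 16.5649)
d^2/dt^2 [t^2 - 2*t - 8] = 2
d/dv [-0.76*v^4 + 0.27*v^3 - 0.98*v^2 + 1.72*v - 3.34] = -3.04*v^3 + 0.81*v^2 - 1.96*v + 1.72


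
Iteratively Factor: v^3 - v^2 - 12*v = (v + 3)*(v^2 - 4*v) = v*(v + 3)*(v - 4)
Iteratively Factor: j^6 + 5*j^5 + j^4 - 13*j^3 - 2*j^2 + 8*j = (j)*(j^5 + 5*j^4 + j^3 - 13*j^2 - 2*j + 8) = j*(j + 2)*(j^4 + 3*j^3 - 5*j^2 - 3*j + 4) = j*(j - 1)*(j + 2)*(j^3 + 4*j^2 - j - 4) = j*(j - 1)^2*(j + 2)*(j^2 + 5*j + 4) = j*(j - 1)^2*(j + 1)*(j + 2)*(j + 4)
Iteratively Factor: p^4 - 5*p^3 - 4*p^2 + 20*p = (p - 2)*(p^3 - 3*p^2 - 10*p) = (p - 5)*(p - 2)*(p^2 + 2*p) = p*(p - 5)*(p - 2)*(p + 2)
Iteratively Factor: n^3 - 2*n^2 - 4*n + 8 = (n - 2)*(n^2 - 4) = (n - 2)*(n + 2)*(n - 2)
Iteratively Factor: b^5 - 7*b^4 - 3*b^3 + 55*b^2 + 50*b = (b + 2)*(b^4 - 9*b^3 + 15*b^2 + 25*b) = (b + 1)*(b + 2)*(b^3 - 10*b^2 + 25*b) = b*(b + 1)*(b + 2)*(b^2 - 10*b + 25) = b*(b - 5)*(b + 1)*(b + 2)*(b - 5)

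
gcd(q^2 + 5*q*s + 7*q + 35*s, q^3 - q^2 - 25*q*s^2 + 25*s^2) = q + 5*s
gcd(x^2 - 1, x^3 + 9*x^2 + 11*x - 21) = x - 1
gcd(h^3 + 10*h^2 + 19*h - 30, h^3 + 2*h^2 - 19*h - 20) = h + 5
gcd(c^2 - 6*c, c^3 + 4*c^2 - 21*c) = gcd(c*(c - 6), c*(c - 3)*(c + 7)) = c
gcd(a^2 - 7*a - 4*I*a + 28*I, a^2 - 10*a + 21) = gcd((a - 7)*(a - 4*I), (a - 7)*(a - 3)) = a - 7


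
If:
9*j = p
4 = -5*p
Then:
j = -4/45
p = -4/5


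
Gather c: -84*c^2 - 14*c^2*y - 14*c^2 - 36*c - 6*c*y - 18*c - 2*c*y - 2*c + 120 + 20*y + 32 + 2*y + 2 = c^2*(-14*y - 98) + c*(-8*y - 56) + 22*y + 154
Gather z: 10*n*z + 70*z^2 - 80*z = 70*z^2 + z*(10*n - 80)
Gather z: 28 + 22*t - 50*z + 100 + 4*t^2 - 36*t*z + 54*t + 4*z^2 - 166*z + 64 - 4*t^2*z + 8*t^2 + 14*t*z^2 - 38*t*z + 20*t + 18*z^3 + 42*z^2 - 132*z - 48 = 12*t^2 + 96*t + 18*z^3 + z^2*(14*t + 46) + z*(-4*t^2 - 74*t - 348) + 144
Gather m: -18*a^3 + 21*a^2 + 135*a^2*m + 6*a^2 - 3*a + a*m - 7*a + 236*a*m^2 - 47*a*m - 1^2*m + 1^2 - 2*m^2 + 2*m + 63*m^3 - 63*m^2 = -18*a^3 + 27*a^2 - 10*a + 63*m^3 + m^2*(236*a - 65) + m*(135*a^2 - 46*a + 1) + 1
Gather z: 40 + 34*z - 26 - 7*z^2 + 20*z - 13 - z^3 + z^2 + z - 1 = -z^3 - 6*z^2 + 55*z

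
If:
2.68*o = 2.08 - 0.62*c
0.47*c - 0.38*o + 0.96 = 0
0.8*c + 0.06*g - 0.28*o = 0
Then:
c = -1.19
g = 20.80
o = 1.05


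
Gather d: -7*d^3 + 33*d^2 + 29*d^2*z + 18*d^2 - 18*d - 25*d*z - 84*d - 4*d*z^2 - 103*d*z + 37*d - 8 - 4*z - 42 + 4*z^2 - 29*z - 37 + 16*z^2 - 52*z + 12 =-7*d^3 + d^2*(29*z + 51) + d*(-4*z^2 - 128*z - 65) + 20*z^2 - 85*z - 75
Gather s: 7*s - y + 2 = 7*s - y + 2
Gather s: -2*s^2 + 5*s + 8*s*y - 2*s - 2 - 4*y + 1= -2*s^2 + s*(8*y + 3) - 4*y - 1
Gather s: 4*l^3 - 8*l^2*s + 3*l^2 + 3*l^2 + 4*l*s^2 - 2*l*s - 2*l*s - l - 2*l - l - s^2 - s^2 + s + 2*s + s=4*l^3 + 6*l^2 - 4*l + s^2*(4*l - 2) + s*(-8*l^2 - 4*l + 4)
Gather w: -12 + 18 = 6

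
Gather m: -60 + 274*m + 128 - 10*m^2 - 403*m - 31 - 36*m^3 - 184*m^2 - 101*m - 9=-36*m^3 - 194*m^2 - 230*m + 28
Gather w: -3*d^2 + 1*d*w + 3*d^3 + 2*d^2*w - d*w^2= 3*d^3 - 3*d^2 - d*w^2 + w*(2*d^2 + d)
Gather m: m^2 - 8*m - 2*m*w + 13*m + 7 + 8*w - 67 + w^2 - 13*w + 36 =m^2 + m*(5 - 2*w) + w^2 - 5*w - 24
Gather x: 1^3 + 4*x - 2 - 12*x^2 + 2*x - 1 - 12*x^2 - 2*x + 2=-24*x^2 + 4*x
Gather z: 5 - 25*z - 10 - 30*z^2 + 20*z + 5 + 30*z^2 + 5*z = 0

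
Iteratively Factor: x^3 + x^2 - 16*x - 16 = (x - 4)*(x^2 + 5*x + 4) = (x - 4)*(x + 4)*(x + 1)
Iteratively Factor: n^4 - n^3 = (n - 1)*(n^3) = n*(n - 1)*(n^2) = n^2*(n - 1)*(n)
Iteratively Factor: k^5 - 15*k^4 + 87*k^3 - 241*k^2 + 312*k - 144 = (k - 1)*(k^4 - 14*k^3 + 73*k^2 - 168*k + 144) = (k - 4)*(k - 1)*(k^3 - 10*k^2 + 33*k - 36) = (k - 4)*(k - 3)*(k - 1)*(k^2 - 7*k + 12) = (k - 4)*(k - 3)^2*(k - 1)*(k - 4)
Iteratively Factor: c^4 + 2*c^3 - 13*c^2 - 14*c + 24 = (c + 4)*(c^3 - 2*c^2 - 5*c + 6) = (c - 3)*(c + 4)*(c^2 + c - 2) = (c - 3)*(c + 2)*(c + 4)*(c - 1)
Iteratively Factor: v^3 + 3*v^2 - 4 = (v - 1)*(v^2 + 4*v + 4) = (v - 1)*(v + 2)*(v + 2)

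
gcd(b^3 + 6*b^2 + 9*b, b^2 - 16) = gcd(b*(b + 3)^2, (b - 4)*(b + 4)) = 1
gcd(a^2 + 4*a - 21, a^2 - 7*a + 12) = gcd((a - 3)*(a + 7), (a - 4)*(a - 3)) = a - 3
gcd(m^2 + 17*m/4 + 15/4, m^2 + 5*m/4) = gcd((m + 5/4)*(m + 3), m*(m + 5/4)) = m + 5/4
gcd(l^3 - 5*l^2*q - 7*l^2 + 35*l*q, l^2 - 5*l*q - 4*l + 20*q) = -l + 5*q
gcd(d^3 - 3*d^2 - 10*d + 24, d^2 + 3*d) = d + 3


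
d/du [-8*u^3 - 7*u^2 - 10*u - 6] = -24*u^2 - 14*u - 10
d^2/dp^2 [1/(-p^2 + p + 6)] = 2*(-p^2 + p + (2*p - 1)^2 + 6)/(-p^2 + p + 6)^3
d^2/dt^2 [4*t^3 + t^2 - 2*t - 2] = 24*t + 2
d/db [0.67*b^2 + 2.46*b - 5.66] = 1.34*b + 2.46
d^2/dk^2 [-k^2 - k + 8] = -2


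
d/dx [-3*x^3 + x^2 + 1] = x*(2 - 9*x)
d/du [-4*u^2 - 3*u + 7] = -8*u - 3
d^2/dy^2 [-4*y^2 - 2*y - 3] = -8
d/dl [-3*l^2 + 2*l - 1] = 2 - 6*l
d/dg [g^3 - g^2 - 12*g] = 3*g^2 - 2*g - 12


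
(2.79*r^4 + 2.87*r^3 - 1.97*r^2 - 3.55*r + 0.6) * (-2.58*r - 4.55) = -7.1982*r^5 - 20.0991*r^4 - 7.9759*r^3 + 18.1225*r^2 + 14.6045*r - 2.73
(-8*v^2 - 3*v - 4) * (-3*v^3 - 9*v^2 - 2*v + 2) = 24*v^5 + 81*v^4 + 55*v^3 + 26*v^2 + 2*v - 8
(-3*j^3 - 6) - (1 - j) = -3*j^3 + j - 7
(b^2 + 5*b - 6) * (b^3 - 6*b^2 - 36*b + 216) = b^5 - b^4 - 72*b^3 + 72*b^2 + 1296*b - 1296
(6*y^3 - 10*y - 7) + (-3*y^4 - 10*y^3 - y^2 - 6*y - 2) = -3*y^4 - 4*y^3 - y^2 - 16*y - 9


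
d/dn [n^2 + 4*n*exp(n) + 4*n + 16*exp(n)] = 4*n*exp(n) + 2*n + 20*exp(n) + 4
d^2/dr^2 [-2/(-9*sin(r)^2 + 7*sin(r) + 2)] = 2*(-324*sin(r)^3 - 135*sin(r)^2 + 230*sin(r) - 134)/((sin(r) - 1)^2*(9*sin(r) + 2)^3)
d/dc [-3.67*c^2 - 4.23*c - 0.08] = -7.34*c - 4.23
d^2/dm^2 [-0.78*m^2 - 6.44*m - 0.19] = -1.56000000000000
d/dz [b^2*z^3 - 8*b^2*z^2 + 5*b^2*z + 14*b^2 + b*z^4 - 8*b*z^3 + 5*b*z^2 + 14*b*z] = b*(3*b*z^2 - 16*b*z + 5*b + 4*z^3 - 24*z^2 + 10*z + 14)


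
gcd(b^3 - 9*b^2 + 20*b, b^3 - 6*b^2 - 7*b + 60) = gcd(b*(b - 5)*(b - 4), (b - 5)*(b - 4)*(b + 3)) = b^2 - 9*b + 20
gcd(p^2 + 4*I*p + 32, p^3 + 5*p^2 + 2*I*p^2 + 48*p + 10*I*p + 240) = p + 8*I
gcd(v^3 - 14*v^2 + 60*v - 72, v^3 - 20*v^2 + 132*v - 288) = v^2 - 12*v + 36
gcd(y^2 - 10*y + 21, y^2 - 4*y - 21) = y - 7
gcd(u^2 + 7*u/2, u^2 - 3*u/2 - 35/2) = u + 7/2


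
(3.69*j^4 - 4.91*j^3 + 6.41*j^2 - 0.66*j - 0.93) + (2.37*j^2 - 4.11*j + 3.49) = 3.69*j^4 - 4.91*j^3 + 8.78*j^2 - 4.77*j + 2.56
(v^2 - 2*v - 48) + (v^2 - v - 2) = 2*v^2 - 3*v - 50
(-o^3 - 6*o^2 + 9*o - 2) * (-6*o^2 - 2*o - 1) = 6*o^5 + 38*o^4 - 41*o^3 - 5*o + 2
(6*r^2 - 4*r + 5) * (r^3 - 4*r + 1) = 6*r^5 - 4*r^4 - 19*r^3 + 22*r^2 - 24*r + 5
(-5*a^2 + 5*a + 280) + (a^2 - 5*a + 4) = 284 - 4*a^2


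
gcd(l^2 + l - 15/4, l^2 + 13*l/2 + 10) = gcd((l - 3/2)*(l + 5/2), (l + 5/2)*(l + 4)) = l + 5/2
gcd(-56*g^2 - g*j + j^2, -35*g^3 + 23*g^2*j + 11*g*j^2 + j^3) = 7*g + j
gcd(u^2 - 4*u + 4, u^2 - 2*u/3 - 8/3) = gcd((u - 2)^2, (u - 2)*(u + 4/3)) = u - 2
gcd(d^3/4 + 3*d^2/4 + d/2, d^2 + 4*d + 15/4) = 1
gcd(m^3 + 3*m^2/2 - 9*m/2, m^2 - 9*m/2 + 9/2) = m - 3/2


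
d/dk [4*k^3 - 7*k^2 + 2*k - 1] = 12*k^2 - 14*k + 2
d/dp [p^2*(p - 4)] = p*(3*p - 8)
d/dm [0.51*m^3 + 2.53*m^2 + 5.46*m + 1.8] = 1.53*m^2 + 5.06*m + 5.46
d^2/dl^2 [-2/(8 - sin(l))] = 2*(-8*sin(l) + cos(l)^2 + 1)/(sin(l) - 8)^3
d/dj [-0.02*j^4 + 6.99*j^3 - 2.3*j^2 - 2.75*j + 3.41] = -0.08*j^3 + 20.97*j^2 - 4.6*j - 2.75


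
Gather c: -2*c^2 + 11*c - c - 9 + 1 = -2*c^2 + 10*c - 8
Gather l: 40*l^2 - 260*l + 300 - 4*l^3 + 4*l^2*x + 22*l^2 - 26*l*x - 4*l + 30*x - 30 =-4*l^3 + l^2*(4*x + 62) + l*(-26*x - 264) + 30*x + 270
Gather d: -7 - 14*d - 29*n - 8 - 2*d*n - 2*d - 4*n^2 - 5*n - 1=d*(-2*n - 16) - 4*n^2 - 34*n - 16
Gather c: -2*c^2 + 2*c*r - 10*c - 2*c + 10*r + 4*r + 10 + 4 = -2*c^2 + c*(2*r - 12) + 14*r + 14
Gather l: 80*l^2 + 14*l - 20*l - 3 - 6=80*l^2 - 6*l - 9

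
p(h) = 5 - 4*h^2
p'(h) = -8*h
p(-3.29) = -38.30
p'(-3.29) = 26.32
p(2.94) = -29.57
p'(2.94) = -23.52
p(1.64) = -5.76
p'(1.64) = -13.12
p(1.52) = -4.24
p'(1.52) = -12.16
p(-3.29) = -38.30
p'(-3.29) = 26.32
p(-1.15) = -0.29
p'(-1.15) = 9.20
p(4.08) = -61.59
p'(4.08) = -32.64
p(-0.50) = 4.00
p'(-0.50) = 4.00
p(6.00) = -139.00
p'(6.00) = -48.00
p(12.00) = -571.00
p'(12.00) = -96.00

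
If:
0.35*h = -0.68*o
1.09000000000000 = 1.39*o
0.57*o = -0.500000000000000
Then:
No Solution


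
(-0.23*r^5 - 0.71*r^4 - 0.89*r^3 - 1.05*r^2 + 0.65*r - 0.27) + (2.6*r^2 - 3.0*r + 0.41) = -0.23*r^5 - 0.71*r^4 - 0.89*r^3 + 1.55*r^2 - 2.35*r + 0.14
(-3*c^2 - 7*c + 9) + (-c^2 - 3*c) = -4*c^2 - 10*c + 9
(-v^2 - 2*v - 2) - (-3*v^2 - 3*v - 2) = 2*v^2 + v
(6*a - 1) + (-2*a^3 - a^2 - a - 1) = -2*a^3 - a^2 + 5*a - 2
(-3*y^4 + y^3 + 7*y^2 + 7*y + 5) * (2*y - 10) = -6*y^5 + 32*y^4 + 4*y^3 - 56*y^2 - 60*y - 50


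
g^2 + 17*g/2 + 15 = (g + 5/2)*(g + 6)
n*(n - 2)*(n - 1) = n^3 - 3*n^2 + 2*n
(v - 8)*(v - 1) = v^2 - 9*v + 8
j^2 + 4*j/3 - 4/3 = (j - 2/3)*(j + 2)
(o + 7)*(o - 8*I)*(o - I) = o^3 + 7*o^2 - 9*I*o^2 - 8*o - 63*I*o - 56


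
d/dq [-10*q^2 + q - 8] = 1 - 20*q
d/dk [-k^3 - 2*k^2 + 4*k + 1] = -3*k^2 - 4*k + 4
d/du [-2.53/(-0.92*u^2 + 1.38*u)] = (3.4914 - 4.6552*u)/(u^2*(0.92*u - 1.38)^2)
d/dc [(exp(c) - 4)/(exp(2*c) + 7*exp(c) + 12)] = (-(exp(c) - 4)*(2*exp(c) + 7) + exp(2*c) + 7*exp(c) + 12)*exp(c)/(exp(2*c) + 7*exp(c) + 12)^2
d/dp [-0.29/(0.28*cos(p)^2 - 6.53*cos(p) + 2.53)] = (1.8937 - 0.1624*cos(p))*sin(p)/(0.28*cos(p)^2 - 6.53*cos(p) + 2.53)^2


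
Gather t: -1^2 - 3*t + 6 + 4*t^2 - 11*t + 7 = 4*t^2 - 14*t + 12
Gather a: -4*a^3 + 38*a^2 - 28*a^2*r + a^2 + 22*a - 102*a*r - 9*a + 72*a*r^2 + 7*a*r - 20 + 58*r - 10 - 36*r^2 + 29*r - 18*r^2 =-4*a^3 + a^2*(39 - 28*r) + a*(72*r^2 - 95*r + 13) - 54*r^2 + 87*r - 30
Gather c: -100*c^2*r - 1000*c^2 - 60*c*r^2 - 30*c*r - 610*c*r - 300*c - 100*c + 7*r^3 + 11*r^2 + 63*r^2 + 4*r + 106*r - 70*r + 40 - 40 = c^2*(-100*r - 1000) + c*(-60*r^2 - 640*r - 400) + 7*r^3 + 74*r^2 + 40*r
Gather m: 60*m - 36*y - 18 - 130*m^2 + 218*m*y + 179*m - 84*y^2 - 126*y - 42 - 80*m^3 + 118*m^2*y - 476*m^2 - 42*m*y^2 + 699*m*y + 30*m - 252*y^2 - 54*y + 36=-80*m^3 + m^2*(118*y - 606) + m*(-42*y^2 + 917*y + 269) - 336*y^2 - 216*y - 24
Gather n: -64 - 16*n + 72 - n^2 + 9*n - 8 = -n^2 - 7*n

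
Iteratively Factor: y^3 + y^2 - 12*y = (y - 3)*(y^2 + 4*y) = (y - 3)*(y + 4)*(y)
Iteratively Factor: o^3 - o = (o + 1)*(o^2 - o) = (o - 1)*(o + 1)*(o)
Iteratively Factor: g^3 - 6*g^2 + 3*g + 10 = (g - 2)*(g^2 - 4*g - 5) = (g - 5)*(g - 2)*(g + 1)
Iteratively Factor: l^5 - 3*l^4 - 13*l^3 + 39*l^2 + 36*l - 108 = (l + 3)*(l^4 - 6*l^3 + 5*l^2 + 24*l - 36) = (l + 2)*(l + 3)*(l^3 - 8*l^2 + 21*l - 18) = (l - 3)*(l + 2)*(l + 3)*(l^2 - 5*l + 6) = (l - 3)*(l - 2)*(l + 2)*(l + 3)*(l - 3)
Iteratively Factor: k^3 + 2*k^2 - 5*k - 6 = (k + 3)*(k^2 - k - 2) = (k + 1)*(k + 3)*(k - 2)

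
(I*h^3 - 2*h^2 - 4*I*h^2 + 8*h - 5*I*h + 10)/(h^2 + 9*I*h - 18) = (I*h^3 + h^2*(-2 - 4*I) + h*(8 - 5*I) + 10)/(h^2 + 9*I*h - 18)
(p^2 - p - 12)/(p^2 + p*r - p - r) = (p^2 - p - 12)/(p^2 + p*r - p - r)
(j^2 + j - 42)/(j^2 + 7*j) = (j - 6)/j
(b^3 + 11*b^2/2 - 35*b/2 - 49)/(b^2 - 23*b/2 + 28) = (b^2 + 9*b + 14)/(b - 8)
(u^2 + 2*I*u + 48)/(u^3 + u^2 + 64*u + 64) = (u - 6*I)/(u^2 + u*(1 - 8*I) - 8*I)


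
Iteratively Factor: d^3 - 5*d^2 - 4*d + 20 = (d - 2)*(d^2 - 3*d - 10) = (d - 5)*(d - 2)*(d + 2)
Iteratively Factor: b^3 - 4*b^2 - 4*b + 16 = (b - 2)*(b^2 - 2*b - 8) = (b - 4)*(b - 2)*(b + 2)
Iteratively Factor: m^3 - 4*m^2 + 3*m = (m - 1)*(m^2 - 3*m) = (m - 3)*(m - 1)*(m)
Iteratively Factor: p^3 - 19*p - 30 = (p + 3)*(p^2 - 3*p - 10) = (p + 2)*(p + 3)*(p - 5)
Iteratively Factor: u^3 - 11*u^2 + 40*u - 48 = (u - 3)*(u^2 - 8*u + 16) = (u - 4)*(u - 3)*(u - 4)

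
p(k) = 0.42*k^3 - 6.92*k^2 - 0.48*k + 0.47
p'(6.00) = -38.16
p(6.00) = -160.81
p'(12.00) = 14.88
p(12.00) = -276.01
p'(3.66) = -34.26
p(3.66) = -73.39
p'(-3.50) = 63.40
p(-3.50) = -100.63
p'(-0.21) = 2.48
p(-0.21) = 0.26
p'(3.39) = -32.92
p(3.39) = -64.32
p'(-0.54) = 7.36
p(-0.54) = -1.35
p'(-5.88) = 124.46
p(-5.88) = -321.35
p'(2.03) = -23.38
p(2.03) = -25.51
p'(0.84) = -11.22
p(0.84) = -4.57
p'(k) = 1.26*k^2 - 13.84*k - 0.48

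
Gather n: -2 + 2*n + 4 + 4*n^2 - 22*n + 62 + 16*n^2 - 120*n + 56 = 20*n^2 - 140*n + 120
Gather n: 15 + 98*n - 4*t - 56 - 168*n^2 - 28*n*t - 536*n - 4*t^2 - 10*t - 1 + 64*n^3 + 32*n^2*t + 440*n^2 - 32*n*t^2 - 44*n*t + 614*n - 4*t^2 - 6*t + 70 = 64*n^3 + n^2*(32*t + 272) + n*(-32*t^2 - 72*t + 176) - 8*t^2 - 20*t + 28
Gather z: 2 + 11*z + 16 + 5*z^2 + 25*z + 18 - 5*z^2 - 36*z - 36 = 0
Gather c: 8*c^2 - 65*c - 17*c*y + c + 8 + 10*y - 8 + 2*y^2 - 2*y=8*c^2 + c*(-17*y - 64) + 2*y^2 + 8*y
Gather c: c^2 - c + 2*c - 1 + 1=c^2 + c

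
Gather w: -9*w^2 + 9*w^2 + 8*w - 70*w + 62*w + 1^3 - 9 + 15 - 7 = 0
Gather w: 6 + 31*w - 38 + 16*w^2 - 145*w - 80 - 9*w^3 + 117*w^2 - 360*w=-9*w^3 + 133*w^2 - 474*w - 112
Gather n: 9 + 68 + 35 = 112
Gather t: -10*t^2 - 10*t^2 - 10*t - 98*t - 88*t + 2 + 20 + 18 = -20*t^2 - 196*t + 40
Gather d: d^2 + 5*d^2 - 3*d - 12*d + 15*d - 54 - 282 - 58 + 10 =6*d^2 - 384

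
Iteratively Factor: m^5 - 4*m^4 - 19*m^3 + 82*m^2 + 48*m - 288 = (m - 3)*(m^4 - m^3 - 22*m^2 + 16*m + 96) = (m - 4)*(m - 3)*(m^3 + 3*m^2 - 10*m - 24) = (m - 4)*(m - 3)*(m + 4)*(m^2 - m - 6) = (m - 4)*(m - 3)*(m + 2)*(m + 4)*(m - 3)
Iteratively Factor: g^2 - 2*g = (g)*(g - 2)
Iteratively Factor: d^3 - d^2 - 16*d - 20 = (d + 2)*(d^2 - 3*d - 10) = (d - 5)*(d + 2)*(d + 2)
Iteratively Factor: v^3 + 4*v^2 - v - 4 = (v + 4)*(v^2 - 1) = (v + 1)*(v + 4)*(v - 1)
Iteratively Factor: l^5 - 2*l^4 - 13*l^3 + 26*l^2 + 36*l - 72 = (l - 3)*(l^4 + l^3 - 10*l^2 - 4*l + 24) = (l - 3)*(l - 2)*(l^3 + 3*l^2 - 4*l - 12) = (l - 3)*(l - 2)^2*(l^2 + 5*l + 6) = (l - 3)*(l - 2)^2*(l + 2)*(l + 3)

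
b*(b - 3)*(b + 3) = b^3 - 9*b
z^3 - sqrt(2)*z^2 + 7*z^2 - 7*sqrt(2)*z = z*(z + 7)*(z - sqrt(2))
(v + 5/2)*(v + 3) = v^2 + 11*v/2 + 15/2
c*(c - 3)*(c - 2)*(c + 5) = c^4 - 19*c^2 + 30*c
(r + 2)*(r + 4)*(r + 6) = r^3 + 12*r^2 + 44*r + 48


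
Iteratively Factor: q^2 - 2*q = (q - 2)*(q)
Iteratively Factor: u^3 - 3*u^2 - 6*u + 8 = (u - 1)*(u^2 - 2*u - 8) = (u - 1)*(u + 2)*(u - 4)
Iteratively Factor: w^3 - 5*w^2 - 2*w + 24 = (w + 2)*(w^2 - 7*w + 12) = (w - 4)*(w + 2)*(w - 3)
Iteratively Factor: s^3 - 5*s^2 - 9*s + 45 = (s - 5)*(s^2 - 9) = (s - 5)*(s - 3)*(s + 3)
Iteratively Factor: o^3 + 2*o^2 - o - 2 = (o + 1)*(o^2 + o - 2) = (o + 1)*(o + 2)*(o - 1)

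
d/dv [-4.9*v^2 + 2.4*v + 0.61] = 2.4 - 9.8*v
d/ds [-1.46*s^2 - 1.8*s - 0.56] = -2.92*s - 1.8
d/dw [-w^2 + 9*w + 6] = 9 - 2*w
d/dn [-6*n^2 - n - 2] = -12*n - 1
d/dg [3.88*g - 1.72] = 3.88000000000000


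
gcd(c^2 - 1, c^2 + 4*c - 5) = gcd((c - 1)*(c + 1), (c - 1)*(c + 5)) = c - 1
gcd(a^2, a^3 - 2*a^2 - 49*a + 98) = 1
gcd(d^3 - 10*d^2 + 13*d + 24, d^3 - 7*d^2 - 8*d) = d^2 - 7*d - 8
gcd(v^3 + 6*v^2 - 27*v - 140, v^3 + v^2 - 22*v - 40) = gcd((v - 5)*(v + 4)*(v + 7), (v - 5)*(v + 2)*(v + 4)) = v^2 - v - 20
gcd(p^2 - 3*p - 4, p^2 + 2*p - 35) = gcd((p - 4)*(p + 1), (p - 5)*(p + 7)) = 1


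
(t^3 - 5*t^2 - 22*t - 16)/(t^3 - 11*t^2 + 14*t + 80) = (t + 1)/(t - 5)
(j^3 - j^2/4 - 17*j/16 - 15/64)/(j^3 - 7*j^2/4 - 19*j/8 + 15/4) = (16*j^2 + 16*j + 3)/(8*(2*j^2 - j - 6))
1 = 1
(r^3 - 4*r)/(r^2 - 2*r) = r + 2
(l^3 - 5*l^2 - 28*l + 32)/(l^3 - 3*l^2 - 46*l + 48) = (l + 4)/(l + 6)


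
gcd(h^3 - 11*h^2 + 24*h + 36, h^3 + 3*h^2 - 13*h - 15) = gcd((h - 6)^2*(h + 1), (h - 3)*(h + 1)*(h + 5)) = h + 1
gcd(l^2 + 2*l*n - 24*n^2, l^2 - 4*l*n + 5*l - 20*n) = l - 4*n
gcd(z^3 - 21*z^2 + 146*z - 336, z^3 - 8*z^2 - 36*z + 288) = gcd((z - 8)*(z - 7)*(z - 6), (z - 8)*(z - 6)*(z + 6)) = z^2 - 14*z + 48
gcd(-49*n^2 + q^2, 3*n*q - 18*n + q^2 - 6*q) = 1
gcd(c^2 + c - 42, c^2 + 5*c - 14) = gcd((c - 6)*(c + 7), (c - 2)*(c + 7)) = c + 7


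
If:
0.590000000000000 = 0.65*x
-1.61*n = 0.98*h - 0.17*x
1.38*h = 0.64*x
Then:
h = 0.42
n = -0.16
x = 0.91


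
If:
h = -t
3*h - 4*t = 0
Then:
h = 0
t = 0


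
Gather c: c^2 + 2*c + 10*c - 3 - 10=c^2 + 12*c - 13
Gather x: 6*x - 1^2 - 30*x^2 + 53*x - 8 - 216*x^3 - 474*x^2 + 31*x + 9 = -216*x^3 - 504*x^2 + 90*x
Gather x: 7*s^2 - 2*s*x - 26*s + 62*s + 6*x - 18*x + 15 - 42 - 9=7*s^2 + 36*s + x*(-2*s - 12) - 36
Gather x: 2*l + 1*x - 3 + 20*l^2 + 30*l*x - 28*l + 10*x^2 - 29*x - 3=20*l^2 - 26*l + 10*x^2 + x*(30*l - 28) - 6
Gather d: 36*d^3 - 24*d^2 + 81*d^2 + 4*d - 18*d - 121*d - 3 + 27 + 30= 36*d^3 + 57*d^2 - 135*d + 54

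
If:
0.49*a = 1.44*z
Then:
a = 2.93877551020408*z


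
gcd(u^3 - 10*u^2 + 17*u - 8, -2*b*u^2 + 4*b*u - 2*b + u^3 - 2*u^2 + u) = u^2 - 2*u + 1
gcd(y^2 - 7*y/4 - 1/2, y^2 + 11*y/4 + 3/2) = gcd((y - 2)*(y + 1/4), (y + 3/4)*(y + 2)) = 1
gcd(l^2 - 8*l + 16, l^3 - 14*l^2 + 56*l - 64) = l - 4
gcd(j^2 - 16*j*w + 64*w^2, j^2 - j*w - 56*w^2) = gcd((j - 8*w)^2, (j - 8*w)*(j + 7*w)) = -j + 8*w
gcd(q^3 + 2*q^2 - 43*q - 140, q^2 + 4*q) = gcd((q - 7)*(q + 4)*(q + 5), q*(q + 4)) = q + 4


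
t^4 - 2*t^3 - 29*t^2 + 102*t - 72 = (t - 4)*(t - 3)*(t - 1)*(t + 6)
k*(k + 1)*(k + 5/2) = k^3 + 7*k^2/2 + 5*k/2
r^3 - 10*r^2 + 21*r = r*(r - 7)*(r - 3)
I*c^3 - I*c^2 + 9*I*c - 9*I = (c - 3*I)*(c + 3*I)*(I*c - I)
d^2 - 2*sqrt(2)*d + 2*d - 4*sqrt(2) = (d + 2)*(d - 2*sqrt(2))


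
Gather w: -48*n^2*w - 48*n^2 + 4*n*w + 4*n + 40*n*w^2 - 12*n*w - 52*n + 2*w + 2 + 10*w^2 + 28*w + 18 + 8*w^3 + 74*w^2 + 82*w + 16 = -48*n^2 - 48*n + 8*w^3 + w^2*(40*n + 84) + w*(-48*n^2 - 8*n + 112) + 36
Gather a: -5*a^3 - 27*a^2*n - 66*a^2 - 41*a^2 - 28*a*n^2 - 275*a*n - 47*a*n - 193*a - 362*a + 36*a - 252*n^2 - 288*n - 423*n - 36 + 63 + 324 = -5*a^3 + a^2*(-27*n - 107) + a*(-28*n^2 - 322*n - 519) - 252*n^2 - 711*n + 351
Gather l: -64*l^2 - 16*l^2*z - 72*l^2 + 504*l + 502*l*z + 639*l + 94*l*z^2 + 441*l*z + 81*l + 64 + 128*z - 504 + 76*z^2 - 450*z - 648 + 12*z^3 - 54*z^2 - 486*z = l^2*(-16*z - 136) + l*(94*z^2 + 943*z + 1224) + 12*z^3 + 22*z^2 - 808*z - 1088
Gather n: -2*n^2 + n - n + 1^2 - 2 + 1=-2*n^2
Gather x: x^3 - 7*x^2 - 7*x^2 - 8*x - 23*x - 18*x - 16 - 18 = x^3 - 14*x^2 - 49*x - 34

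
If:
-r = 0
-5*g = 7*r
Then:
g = 0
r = 0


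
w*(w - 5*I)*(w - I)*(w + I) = w^4 - 5*I*w^3 + w^2 - 5*I*w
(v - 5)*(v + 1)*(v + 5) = v^3 + v^2 - 25*v - 25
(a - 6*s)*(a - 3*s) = a^2 - 9*a*s + 18*s^2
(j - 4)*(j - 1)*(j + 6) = j^3 + j^2 - 26*j + 24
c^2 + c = c*(c + 1)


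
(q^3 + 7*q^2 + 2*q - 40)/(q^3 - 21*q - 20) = (q^2 + 3*q - 10)/(q^2 - 4*q - 5)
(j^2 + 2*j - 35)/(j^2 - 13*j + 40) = (j + 7)/(j - 8)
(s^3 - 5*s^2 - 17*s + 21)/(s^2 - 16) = (s^3 - 5*s^2 - 17*s + 21)/(s^2 - 16)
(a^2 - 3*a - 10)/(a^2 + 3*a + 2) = (a - 5)/(a + 1)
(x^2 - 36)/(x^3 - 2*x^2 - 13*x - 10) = (36 - x^2)/(-x^3 + 2*x^2 + 13*x + 10)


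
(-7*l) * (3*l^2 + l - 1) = -21*l^3 - 7*l^2 + 7*l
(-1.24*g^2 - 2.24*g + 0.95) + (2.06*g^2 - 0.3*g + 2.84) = 0.82*g^2 - 2.54*g + 3.79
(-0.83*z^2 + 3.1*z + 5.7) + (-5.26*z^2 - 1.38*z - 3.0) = -6.09*z^2 + 1.72*z + 2.7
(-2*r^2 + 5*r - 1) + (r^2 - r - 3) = -r^2 + 4*r - 4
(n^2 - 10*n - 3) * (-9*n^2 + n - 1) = -9*n^4 + 91*n^3 + 16*n^2 + 7*n + 3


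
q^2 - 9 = (q - 3)*(q + 3)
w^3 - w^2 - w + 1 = (w - 1)^2*(w + 1)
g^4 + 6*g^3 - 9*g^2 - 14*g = g*(g - 2)*(g + 1)*(g + 7)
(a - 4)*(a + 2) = a^2 - 2*a - 8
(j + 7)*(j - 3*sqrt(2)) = j^2 - 3*sqrt(2)*j + 7*j - 21*sqrt(2)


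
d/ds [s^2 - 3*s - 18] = 2*s - 3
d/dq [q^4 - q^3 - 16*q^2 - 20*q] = 4*q^3 - 3*q^2 - 32*q - 20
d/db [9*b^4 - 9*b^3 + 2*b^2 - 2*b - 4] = 36*b^3 - 27*b^2 + 4*b - 2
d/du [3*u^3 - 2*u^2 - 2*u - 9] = 9*u^2 - 4*u - 2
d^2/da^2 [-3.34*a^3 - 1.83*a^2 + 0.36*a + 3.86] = -20.04*a - 3.66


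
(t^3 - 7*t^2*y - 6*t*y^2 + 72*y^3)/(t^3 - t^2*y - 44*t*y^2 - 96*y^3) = (-t^2 + 10*t*y - 24*y^2)/(-t^2 + 4*t*y + 32*y^2)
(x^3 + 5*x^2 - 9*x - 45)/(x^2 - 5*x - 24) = (x^2 + 2*x - 15)/(x - 8)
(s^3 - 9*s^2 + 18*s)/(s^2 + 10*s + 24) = s*(s^2 - 9*s + 18)/(s^2 + 10*s + 24)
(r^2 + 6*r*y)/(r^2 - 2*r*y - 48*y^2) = r/(r - 8*y)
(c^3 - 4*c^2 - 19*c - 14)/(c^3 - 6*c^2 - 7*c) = (c + 2)/c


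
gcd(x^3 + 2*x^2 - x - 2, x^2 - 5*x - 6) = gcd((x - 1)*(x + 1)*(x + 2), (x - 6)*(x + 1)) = x + 1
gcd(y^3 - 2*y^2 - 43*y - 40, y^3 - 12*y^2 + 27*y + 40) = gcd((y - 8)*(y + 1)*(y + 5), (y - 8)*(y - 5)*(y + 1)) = y^2 - 7*y - 8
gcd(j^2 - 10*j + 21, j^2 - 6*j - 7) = j - 7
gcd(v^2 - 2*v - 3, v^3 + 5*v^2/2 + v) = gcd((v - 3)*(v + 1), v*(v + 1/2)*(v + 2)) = 1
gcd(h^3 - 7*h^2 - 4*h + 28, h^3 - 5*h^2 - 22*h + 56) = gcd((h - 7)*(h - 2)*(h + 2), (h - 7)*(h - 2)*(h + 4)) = h^2 - 9*h + 14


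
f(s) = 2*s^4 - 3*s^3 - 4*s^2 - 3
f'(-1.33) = -24.10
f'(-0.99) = -8.66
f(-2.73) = 139.32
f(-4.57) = 1072.15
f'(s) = 8*s^3 - 9*s^2 - 8*s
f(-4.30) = 845.32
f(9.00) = 10608.00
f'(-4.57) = -914.96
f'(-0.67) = -1.09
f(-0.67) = -3.49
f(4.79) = 628.38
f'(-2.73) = -208.01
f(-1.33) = 3.24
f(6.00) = 1797.00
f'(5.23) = 856.43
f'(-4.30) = -768.07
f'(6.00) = 1356.00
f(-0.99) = -2.09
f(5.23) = 954.78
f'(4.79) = 634.40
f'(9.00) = 5031.00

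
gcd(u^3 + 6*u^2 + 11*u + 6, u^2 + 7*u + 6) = u + 1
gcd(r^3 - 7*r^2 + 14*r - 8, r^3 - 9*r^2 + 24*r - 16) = r^2 - 5*r + 4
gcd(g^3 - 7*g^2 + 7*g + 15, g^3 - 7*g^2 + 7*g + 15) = g^3 - 7*g^2 + 7*g + 15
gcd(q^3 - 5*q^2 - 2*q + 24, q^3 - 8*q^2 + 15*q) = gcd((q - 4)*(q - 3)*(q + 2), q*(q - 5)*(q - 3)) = q - 3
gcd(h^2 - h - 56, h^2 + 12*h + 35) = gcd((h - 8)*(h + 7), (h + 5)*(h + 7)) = h + 7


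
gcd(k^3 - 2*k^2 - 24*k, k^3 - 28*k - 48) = k^2 - 2*k - 24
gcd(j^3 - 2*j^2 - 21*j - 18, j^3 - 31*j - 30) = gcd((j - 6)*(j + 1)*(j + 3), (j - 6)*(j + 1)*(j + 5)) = j^2 - 5*j - 6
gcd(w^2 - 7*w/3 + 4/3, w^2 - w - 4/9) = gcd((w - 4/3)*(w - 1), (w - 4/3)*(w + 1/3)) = w - 4/3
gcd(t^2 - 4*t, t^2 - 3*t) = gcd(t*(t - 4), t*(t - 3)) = t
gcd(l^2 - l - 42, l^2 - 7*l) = l - 7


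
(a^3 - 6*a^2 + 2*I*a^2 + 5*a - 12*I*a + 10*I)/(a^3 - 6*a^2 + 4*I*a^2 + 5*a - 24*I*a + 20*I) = (a + 2*I)/(a + 4*I)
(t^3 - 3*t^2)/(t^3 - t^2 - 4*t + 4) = t^2*(t - 3)/(t^3 - t^2 - 4*t + 4)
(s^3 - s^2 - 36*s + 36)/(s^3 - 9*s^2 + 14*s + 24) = (s^2 + 5*s - 6)/(s^2 - 3*s - 4)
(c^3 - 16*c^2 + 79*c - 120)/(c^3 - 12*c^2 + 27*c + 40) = (c - 3)/(c + 1)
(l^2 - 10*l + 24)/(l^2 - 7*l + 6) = (l - 4)/(l - 1)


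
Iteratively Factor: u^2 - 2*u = (u - 2)*(u)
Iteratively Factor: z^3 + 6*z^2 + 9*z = (z + 3)*(z^2 + 3*z) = (z + 3)^2*(z)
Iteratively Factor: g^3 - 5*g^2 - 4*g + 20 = (g + 2)*(g^2 - 7*g + 10) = (g - 2)*(g + 2)*(g - 5)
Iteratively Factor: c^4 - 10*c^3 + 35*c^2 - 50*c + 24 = (c - 1)*(c^3 - 9*c^2 + 26*c - 24) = (c - 3)*(c - 1)*(c^2 - 6*c + 8) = (c - 3)*(c - 2)*(c - 1)*(c - 4)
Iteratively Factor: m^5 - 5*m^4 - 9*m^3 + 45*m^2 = (m)*(m^4 - 5*m^3 - 9*m^2 + 45*m) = m^2*(m^3 - 5*m^2 - 9*m + 45) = m^2*(m - 5)*(m^2 - 9) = m^2*(m - 5)*(m - 3)*(m + 3)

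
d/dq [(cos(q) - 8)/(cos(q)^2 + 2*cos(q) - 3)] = (cos(q)^2 - 16*cos(q) - 13)*sin(q)/(cos(q)^2 + 2*cos(q) - 3)^2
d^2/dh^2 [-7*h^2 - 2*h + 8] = -14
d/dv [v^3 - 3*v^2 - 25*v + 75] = 3*v^2 - 6*v - 25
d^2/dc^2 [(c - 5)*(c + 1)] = 2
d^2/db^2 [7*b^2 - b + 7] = 14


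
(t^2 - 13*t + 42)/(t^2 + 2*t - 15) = (t^2 - 13*t + 42)/(t^2 + 2*t - 15)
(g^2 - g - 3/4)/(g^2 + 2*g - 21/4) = (2*g + 1)/(2*g + 7)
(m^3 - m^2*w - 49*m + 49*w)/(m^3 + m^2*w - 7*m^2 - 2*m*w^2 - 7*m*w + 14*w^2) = (m + 7)/(m + 2*w)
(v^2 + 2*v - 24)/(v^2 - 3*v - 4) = (v + 6)/(v + 1)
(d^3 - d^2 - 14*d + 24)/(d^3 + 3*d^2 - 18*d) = (d^2 + 2*d - 8)/(d*(d + 6))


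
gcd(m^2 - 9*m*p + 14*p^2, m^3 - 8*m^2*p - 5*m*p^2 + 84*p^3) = -m + 7*p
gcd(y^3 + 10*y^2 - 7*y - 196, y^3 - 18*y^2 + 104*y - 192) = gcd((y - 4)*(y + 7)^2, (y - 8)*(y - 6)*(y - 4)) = y - 4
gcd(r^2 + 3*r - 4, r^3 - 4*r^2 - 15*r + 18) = r - 1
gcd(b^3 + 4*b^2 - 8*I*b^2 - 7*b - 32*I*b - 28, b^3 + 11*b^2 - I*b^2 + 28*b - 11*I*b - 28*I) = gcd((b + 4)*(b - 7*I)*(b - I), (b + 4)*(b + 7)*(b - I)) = b^2 + b*(4 - I) - 4*I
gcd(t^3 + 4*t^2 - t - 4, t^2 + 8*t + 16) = t + 4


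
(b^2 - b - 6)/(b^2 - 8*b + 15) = (b + 2)/(b - 5)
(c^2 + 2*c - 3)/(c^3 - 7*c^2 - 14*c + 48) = (c - 1)/(c^2 - 10*c + 16)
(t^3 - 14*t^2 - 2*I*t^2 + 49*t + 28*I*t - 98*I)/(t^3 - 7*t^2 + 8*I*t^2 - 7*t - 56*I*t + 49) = (t^2 - t*(7 + 2*I) + 14*I)/(t^2 + 8*I*t - 7)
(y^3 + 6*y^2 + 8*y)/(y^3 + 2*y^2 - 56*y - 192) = y*(y + 2)/(y^2 - 2*y - 48)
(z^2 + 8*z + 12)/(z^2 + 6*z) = (z + 2)/z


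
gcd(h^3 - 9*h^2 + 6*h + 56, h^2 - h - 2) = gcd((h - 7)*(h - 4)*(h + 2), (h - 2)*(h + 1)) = 1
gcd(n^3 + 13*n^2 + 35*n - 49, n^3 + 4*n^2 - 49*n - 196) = n + 7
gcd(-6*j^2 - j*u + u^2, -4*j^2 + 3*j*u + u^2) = 1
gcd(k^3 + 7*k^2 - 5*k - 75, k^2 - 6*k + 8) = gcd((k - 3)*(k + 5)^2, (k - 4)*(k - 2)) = 1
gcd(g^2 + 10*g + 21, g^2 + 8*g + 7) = g + 7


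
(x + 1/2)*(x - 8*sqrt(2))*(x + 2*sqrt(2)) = x^3 - 6*sqrt(2)*x^2 + x^2/2 - 32*x - 3*sqrt(2)*x - 16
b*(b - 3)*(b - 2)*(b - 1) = b^4 - 6*b^3 + 11*b^2 - 6*b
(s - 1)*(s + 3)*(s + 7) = s^3 + 9*s^2 + 11*s - 21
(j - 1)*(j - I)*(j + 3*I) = j^3 - j^2 + 2*I*j^2 + 3*j - 2*I*j - 3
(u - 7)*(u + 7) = u^2 - 49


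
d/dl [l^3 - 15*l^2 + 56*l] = 3*l^2 - 30*l + 56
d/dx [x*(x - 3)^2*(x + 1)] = 4*x^3 - 15*x^2 + 6*x + 9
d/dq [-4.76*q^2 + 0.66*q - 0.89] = 0.66 - 9.52*q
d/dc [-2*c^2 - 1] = -4*c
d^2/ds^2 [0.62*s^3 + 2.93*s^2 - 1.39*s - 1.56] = 3.72*s + 5.86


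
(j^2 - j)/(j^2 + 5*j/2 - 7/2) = 2*j/(2*j + 7)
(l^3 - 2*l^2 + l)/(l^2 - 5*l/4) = 4*(l^2 - 2*l + 1)/(4*l - 5)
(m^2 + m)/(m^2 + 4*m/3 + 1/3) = 3*m/(3*m + 1)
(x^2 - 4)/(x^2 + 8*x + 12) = (x - 2)/(x + 6)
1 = 1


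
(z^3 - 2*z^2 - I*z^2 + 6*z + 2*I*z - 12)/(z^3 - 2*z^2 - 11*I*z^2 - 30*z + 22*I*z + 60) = (z^2 - I*z + 6)/(z^2 - 11*I*z - 30)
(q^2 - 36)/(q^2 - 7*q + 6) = (q + 6)/(q - 1)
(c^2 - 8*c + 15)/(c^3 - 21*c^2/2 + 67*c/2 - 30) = 2*(c - 3)/(2*c^2 - 11*c + 12)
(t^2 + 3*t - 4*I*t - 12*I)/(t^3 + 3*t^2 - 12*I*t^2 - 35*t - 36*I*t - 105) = (t - 4*I)/(t^2 - 12*I*t - 35)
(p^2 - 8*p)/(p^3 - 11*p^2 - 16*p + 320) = p/(p^2 - 3*p - 40)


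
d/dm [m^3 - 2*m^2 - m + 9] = 3*m^2 - 4*m - 1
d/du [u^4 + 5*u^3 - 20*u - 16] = 4*u^3 + 15*u^2 - 20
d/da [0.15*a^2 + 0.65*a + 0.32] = 0.3*a + 0.65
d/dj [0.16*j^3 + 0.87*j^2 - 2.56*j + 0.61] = 0.48*j^2 + 1.74*j - 2.56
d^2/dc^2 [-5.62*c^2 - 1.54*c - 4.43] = -11.2400000000000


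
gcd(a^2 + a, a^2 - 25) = 1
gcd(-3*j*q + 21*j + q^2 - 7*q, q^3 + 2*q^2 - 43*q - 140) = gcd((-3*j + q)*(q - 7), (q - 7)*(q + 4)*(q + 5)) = q - 7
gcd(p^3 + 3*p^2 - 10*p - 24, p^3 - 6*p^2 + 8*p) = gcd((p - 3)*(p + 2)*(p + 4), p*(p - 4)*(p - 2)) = 1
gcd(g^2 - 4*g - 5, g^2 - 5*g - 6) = g + 1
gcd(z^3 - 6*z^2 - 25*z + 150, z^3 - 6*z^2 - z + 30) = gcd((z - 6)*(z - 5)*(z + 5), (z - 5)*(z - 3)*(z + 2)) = z - 5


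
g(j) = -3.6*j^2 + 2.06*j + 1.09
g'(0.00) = 2.06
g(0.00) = 1.09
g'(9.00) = -62.74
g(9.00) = -271.97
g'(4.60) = -31.06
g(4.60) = -65.61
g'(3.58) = -23.72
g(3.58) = -37.67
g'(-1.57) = 13.36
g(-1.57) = -11.02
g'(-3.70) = 28.70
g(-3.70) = -55.82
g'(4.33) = -29.12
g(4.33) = -57.49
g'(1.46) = -8.45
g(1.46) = -3.58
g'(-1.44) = 12.43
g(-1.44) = -9.34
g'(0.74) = -3.27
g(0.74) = 0.64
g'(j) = 2.06 - 7.2*j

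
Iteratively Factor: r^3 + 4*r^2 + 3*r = (r)*(r^2 + 4*r + 3) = r*(r + 1)*(r + 3)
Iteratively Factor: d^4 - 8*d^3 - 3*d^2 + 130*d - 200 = (d - 2)*(d^3 - 6*d^2 - 15*d + 100) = (d - 5)*(d - 2)*(d^2 - d - 20) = (d - 5)^2*(d - 2)*(d + 4)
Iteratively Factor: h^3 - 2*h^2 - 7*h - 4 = (h + 1)*(h^2 - 3*h - 4) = (h + 1)^2*(h - 4)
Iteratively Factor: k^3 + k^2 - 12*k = (k + 4)*(k^2 - 3*k) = k*(k + 4)*(k - 3)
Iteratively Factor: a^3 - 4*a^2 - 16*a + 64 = (a - 4)*(a^2 - 16) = (a - 4)*(a + 4)*(a - 4)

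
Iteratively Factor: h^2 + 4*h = (h)*(h + 4)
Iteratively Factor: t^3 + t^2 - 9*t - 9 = (t + 1)*(t^2 - 9) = (t + 1)*(t + 3)*(t - 3)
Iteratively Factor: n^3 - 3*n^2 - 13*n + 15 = (n + 3)*(n^2 - 6*n + 5) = (n - 1)*(n + 3)*(n - 5)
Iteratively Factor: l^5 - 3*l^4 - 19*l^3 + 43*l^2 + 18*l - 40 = (l + 1)*(l^4 - 4*l^3 - 15*l^2 + 58*l - 40) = (l - 2)*(l + 1)*(l^3 - 2*l^2 - 19*l + 20) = (l - 2)*(l - 1)*(l + 1)*(l^2 - l - 20) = (l - 5)*(l - 2)*(l - 1)*(l + 1)*(l + 4)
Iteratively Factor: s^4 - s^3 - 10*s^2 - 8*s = (s + 1)*(s^3 - 2*s^2 - 8*s) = (s + 1)*(s + 2)*(s^2 - 4*s) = (s - 4)*(s + 1)*(s + 2)*(s)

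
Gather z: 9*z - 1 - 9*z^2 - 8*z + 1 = -9*z^2 + z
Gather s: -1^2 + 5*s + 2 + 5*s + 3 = 10*s + 4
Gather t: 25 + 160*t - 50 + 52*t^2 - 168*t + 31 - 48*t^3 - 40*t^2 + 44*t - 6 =-48*t^3 + 12*t^2 + 36*t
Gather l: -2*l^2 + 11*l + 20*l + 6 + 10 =-2*l^2 + 31*l + 16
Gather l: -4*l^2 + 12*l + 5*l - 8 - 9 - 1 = -4*l^2 + 17*l - 18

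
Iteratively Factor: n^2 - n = (n)*(n - 1)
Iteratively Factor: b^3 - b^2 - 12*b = (b)*(b^2 - b - 12) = b*(b - 4)*(b + 3)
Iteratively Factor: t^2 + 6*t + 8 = (t + 2)*(t + 4)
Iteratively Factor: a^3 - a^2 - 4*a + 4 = (a - 1)*(a^2 - 4) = (a - 2)*(a - 1)*(a + 2)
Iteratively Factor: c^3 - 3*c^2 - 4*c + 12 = (c - 3)*(c^2 - 4) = (c - 3)*(c + 2)*(c - 2)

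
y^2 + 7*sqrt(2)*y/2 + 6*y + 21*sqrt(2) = (y + 6)*(y + 7*sqrt(2)/2)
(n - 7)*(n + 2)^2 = n^3 - 3*n^2 - 24*n - 28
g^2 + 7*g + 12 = (g + 3)*(g + 4)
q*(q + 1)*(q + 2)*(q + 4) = q^4 + 7*q^3 + 14*q^2 + 8*q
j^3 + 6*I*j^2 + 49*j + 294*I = (j - 7*I)*(j + 6*I)*(j + 7*I)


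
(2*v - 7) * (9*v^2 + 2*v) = 18*v^3 - 59*v^2 - 14*v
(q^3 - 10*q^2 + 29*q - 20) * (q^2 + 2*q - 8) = q^5 - 8*q^4 + q^3 + 118*q^2 - 272*q + 160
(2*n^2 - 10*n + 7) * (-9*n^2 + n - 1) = -18*n^4 + 92*n^3 - 75*n^2 + 17*n - 7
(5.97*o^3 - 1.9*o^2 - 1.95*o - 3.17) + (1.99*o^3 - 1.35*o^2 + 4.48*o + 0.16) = 7.96*o^3 - 3.25*o^2 + 2.53*o - 3.01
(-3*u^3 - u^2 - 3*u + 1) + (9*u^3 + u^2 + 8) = 6*u^3 - 3*u + 9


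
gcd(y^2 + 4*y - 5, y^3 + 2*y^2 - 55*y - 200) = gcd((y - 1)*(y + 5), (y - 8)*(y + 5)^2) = y + 5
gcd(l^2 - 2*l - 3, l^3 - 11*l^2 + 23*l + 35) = l + 1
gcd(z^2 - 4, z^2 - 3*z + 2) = z - 2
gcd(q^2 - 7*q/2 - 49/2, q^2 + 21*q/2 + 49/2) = q + 7/2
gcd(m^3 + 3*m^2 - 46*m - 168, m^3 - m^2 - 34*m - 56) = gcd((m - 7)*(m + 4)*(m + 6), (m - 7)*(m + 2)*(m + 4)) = m^2 - 3*m - 28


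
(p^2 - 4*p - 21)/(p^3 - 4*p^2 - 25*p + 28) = (p + 3)/(p^2 + 3*p - 4)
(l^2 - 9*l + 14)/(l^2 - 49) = (l - 2)/(l + 7)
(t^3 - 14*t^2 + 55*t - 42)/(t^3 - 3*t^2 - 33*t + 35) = (t - 6)/(t + 5)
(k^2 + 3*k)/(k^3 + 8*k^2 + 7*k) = (k + 3)/(k^2 + 8*k + 7)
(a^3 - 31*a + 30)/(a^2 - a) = a + 1 - 30/a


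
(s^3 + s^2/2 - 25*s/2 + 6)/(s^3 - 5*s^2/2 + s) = (s^2 + s - 12)/(s*(s - 2))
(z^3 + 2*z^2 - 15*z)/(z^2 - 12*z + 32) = z*(z^2 + 2*z - 15)/(z^2 - 12*z + 32)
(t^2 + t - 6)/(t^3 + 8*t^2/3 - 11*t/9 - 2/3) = 9*(t - 2)/(9*t^2 - 3*t - 2)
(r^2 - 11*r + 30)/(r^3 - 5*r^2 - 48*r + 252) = (r - 5)/(r^2 + r - 42)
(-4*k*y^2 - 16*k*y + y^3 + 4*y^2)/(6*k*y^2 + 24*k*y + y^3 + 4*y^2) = (-4*k + y)/(6*k + y)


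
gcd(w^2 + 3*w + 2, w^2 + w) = w + 1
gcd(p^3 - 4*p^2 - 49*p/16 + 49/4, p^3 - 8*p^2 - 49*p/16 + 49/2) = p^2 - 49/16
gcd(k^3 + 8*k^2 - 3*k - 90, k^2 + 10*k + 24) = k + 6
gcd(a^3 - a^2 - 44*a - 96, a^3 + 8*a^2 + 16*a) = a + 4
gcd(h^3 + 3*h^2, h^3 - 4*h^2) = h^2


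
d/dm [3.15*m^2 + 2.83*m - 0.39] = 6.3*m + 2.83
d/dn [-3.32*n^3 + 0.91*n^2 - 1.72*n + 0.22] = -9.96*n^2 + 1.82*n - 1.72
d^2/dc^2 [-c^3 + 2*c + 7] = -6*c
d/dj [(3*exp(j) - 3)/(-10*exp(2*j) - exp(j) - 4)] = 3*(-(1 - exp(j))*(20*exp(j) + 1) - 10*exp(2*j) - exp(j) - 4)*exp(j)/(10*exp(2*j) + exp(j) + 4)^2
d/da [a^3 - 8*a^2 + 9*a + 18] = 3*a^2 - 16*a + 9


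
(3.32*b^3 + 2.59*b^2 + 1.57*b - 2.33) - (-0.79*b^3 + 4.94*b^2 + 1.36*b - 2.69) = 4.11*b^3 - 2.35*b^2 + 0.21*b + 0.36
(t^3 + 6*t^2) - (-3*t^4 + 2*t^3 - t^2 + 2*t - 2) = 3*t^4 - t^3 + 7*t^2 - 2*t + 2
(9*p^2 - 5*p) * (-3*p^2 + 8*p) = -27*p^4 + 87*p^3 - 40*p^2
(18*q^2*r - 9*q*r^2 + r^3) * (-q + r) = -18*q^3*r + 27*q^2*r^2 - 10*q*r^3 + r^4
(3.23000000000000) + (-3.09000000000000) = 0.140000000000000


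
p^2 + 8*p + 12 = (p + 2)*(p + 6)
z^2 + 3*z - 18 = (z - 3)*(z + 6)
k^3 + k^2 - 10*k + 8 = (k - 2)*(k - 1)*(k + 4)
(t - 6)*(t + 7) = t^2 + t - 42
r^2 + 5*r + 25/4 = (r + 5/2)^2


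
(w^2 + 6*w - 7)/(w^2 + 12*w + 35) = (w - 1)/(w + 5)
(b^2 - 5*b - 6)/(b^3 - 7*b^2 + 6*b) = (b + 1)/(b*(b - 1))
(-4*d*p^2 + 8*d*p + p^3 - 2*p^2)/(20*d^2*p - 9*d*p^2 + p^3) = (p - 2)/(-5*d + p)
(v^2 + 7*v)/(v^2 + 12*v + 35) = v/(v + 5)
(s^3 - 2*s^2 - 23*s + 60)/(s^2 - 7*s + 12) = s + 5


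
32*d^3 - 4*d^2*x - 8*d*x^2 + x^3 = (-8*d + x)*(-2*d + x)*(2*d + x)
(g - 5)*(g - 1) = g^2 - 6*g + 5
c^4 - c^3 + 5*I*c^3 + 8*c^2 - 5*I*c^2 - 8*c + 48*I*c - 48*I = (c - 1)*(c - 3*I)*(c + 4*I)^2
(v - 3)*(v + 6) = v^2 + 3*v - 18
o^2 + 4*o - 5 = (o - 1)*(o + 5)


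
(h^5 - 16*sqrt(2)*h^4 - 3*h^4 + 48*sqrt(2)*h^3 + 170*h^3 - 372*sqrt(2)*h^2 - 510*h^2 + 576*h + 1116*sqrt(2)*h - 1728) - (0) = h^5 - 16*sqrt(2)*h^4 - 3*h^4 + 48*sqrt(2)*h^3 + 170*h^3 - 372*sqrt(2)*h^2 - 510*h^2 + 576*h + 1116*sqrt(2)*h - 1728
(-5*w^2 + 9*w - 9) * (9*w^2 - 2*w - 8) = -45*w^4 + 91*w^3 - 59*w^2 - 54*w + 72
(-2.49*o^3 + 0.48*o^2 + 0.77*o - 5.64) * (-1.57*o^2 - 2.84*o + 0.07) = 3.9093*o^5 + 6.318*o^4 - 2.7464*o^3 + 6.7016*o^2 + 16.0715*o - 0.3948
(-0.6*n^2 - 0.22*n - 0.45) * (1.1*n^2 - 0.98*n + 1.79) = -0.66*n^4 + 0.346*n^3 - 1.3534*n^2 + 0.0472*n - 0.8055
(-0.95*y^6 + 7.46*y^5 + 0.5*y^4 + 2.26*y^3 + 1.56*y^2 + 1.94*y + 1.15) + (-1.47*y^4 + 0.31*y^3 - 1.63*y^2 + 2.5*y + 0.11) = -0.95*y^6 + 7.46*y^5 - 0.97*y^4 + 2.57*y^3 - 0.0699999999999998*y^2 + 4.44*y + 1.26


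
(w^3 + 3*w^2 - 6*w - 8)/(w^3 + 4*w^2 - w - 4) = (w - 2)/(w - 1)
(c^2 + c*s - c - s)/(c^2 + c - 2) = (c + s)/(c + 2)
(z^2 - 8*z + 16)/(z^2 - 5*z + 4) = (z - 4)/(z - 1)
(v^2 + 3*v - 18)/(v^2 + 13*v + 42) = (v - 3)/(v + 7)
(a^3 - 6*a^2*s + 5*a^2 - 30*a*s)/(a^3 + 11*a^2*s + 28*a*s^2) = (a^2 - 6*a*s + 5*a - 30*s)/(a^2 + 11*a*s + 28*s^2)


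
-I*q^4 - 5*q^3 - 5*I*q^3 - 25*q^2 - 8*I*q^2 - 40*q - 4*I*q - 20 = (q + 2)^2*(q - 5*I)*(-I*q - I)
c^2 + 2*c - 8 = (c - 2)*(c + 4)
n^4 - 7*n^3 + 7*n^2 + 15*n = n*(n - 5)*(n - 3)*(n + 1)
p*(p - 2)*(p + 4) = p^3 + 2*p^2 - 8*p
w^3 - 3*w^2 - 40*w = w*(w - 8)*(w + 5)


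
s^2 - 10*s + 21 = (s - 7)*(s - 3)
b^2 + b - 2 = (b - 1)*(b + 2)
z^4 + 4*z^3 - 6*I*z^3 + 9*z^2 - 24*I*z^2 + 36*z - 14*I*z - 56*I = (z + 4)*(z - 7*I)*(z - I)*(z + 2*I)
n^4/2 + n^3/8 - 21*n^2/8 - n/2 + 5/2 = (n/2 + 1)*(n - 2)*(n - 1)*(n + 5/4)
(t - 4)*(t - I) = t^2 - 4*t - I*t + 4*I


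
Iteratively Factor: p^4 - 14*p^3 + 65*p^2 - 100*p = (p - 4)*(p^3 - 10*p^2 + 25*p) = (p - 5)*(p - 4)*(p^2 - 5*p) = p*(p - 5)*(p - 4)*(p - 5)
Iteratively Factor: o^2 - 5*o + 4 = (o - 4)*(o - 1)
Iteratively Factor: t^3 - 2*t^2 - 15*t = (t + 3)*(t^2 - 5*t) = (t - 5)*(t + 3)*(t)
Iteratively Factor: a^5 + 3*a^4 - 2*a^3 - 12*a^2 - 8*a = (a + 1)*(a^4 + 2*a^3 - 4*a^2 - 8*a) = a*(a + 1)*(a^3 + 2*a^2 - 4*a - 8) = a*(a + 1)*(a + 2)*(a^2 - 4) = a*(a - 2)*(a + 1)*(a + 2)*(a + 2)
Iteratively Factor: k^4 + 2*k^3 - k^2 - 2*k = (k + 1)*(k^3 + k^2 - 2*k) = (k + 1)*(k + 2)*(k^2 - k) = k*(k + 1)*(k + 2)*(k - 1)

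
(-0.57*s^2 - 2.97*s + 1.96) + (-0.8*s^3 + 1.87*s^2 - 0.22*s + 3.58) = -0.8*s^3 + 1.3*s^2 - 3.19*s + 5.54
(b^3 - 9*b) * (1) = b^3 - 9*b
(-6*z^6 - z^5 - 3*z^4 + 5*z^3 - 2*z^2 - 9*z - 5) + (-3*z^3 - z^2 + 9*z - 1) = -6*z^6 - z^5 - 3*z^4 + 2*z^3 - 3*z^2 - 6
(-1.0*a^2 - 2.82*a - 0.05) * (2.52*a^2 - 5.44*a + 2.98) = -2.52*a^4 - 1.6664*a^3 + 12.2348*a^2 - 8.1316*a - 0.149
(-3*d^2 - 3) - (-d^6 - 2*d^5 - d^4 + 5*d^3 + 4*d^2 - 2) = d^6 + 2*d^5 + d^4 - 5*d^3 - 7*d^2 - 1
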